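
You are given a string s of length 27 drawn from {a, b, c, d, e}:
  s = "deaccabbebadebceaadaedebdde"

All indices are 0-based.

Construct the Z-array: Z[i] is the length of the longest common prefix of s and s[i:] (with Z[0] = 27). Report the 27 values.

[27, 0, 0, 0, 0, 0, 0, 0, 0, 0, 0, 2, 0, 0, 0, 0, 0, 0, 1, 0, 0, 2, 0, 0, 1, 2, 0]

Z[0]=27
i=1: i≥r, start 0; Z[1]=0
i=2: i≥r, start 0; Z[2]=0
i=3: i≥r, start 0; Z[3]=0
i=4: i≥r, start 0; Z[4]=0
i=5: i≥r, start 0; Z[5]=0
i=6: i≥r, start 0; Z[6]=0
i=7: i≥r, start 0; Z[7]=0
i=8: i≥r, start 0; Z[8]=0
i=9: i≥r, start 0; Z[9]=0
i=10: i≥r, start 0; Z[10]=0
i=11: i≥r, start 0; Z[11]=2 extend→box=[11,13)
i=12: min(r-i=1, Z[1]=0)=0; Z[12]=0
i=13: i≥r, start 0; Z[13]=0
i=14: i≥r, start 0; Z[14]=0
i=15: i≥r, start 0; Z[15]=0
i=16: i≥r, start 0; Z[16]=0
i=17: i≥r, start 0; Z[17]=0
i=18: i≥r, start 0; Z[18]=1 extend→box=[18,19)
i=19: i≥r, start 0; Z[19]=0
i=20: i≥r, start 0; Z[20]=0
i=21: i≥r, start 0; Z[21]=2 extend→box=[21,23)
i=22: min(r-i=1, Z[1]=0)=0; Z[22]=0
i=23: i≥r, start 0; Z[23]=0
i=24: i≥r, start 0; Z[24]=1 extend→box=[24,25)
i=25: i≥r, start 0; Z[25]=2 extend→box=[25,27)
i=26: min(r-i=1, Z[1]=0)=0; Z[26]=0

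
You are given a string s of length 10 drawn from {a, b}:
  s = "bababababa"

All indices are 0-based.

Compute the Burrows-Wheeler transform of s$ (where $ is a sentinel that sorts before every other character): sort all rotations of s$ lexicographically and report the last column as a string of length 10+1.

rank  rotation     last
    0  $bababababa  a
    1  a$babababab  b
    2  aba$bababab  b
    3  ababa$babab  b
    4  abababa$bab  b
    5  ababababa$b  b
    6  ba$babababa  a
    7  baba$bababa  a
    8  bababa$baba  a
    9  babababa$ba  a
   10  bababababa$  $

abbbbbaaaa$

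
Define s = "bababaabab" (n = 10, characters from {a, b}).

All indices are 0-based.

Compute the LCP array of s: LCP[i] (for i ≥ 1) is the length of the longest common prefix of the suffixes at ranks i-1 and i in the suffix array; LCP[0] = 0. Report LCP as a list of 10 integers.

[0, 1, 2, 3, 4, 0, 1, 2, 3, 4]

sorted suffixes:
  #0 SA[0]=5  'aabab'
  #1 SA[1]=8  'ab'
  #2 SA[2]=3  'abaabab'
  #3 SA[3]=6  'abab'
  #4 SA[4]=1  'ababaabab'
  #5 SA[5]=9  'b'
  #6 SA[6]=4  'baabab'
  #7 SA[7]=7  'bab'
  #8 SA[8]=2  'babaabab'
  #9 SA[9]=0  'bababaabab'

SA = [5, 8, 3, 6, 1, 9, 4, 7, 2, 0]
rank  pair      lcp
   1  s[5:],s[8:]  1  'a'
   2  s[8:],s[3:]  2  'ab'
   3  s[3:],s[6:]  3  'aba'
   4  s[6:],s[1:]  4  'abab'
   5  s[1:],s[9:]  0  ''
   6  s[9:],s[4:]  1  'b'
   7  s[4:],s[7:]  2  'ba'
   8  s[7:],s[2:]  3  'bab'
   9  s[2:],s[0:]  4  'baba'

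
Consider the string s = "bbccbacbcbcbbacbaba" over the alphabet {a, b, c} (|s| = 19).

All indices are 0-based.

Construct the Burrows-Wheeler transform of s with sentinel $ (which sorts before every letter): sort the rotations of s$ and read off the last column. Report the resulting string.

abbbbacbcc$ccbacbbab

rank  rotation              last
    0  $bbccbacbcbcbbacbaba  a
    1  a$bbccbacbcbcbbacbab  b
    2  aba$bbccbacbcbcbbacb  b
    3  acbaba$bbccbacbcbcbb  b
    4  acbcbcbbacbaba$bbccb  b
    5  ba$bbccbacbcbcbbacba  a
    6  baba$bbccbacbcbcbbac  c
    7  bacbaba$bbccbacbcbcb  b
    8  bacbcbcbbacbaba$bbcc  c
    9  bbacbaba$bbccbacbcbc  c
   10  bbccbacbcbcbbacbaba$  $
   11  bcbbacbaba$bbccbacbc  c
   12  bcbcbbacbaba$bbccbac  c
   13  bccbacbcbcbbacbaba$b  b
   14  cbaba$bbccbacbcbcbba  a
   15  cbacbcbcbbacbaba$bbc  c
   16  cbbacbaba$bbccbacbcb  b
   17  cbcbbacbaba$bbccbacb  b
   18  cbcbcbbacbaba$bbccba  a
   19  ccbacbcbcbbacbaba$bb  b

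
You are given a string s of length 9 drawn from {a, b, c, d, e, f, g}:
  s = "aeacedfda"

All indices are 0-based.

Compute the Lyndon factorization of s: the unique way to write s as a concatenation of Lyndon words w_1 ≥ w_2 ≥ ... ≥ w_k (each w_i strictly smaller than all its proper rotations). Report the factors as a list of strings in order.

["ae", "acedfd", "a"]

emit factor 1: 'ae' (i=0, period=2)
emit factor 2: 'acedfd' (i=2, period=6)
emit factor 3: 'a' (i=8, period=1)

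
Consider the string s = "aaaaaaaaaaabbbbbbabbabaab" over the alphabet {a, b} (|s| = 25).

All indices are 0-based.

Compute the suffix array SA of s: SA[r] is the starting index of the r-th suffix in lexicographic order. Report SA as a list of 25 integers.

[0, 1, 2, 3, 4, 5, 6, 7, 8, 22, 9, 23, 20, 17, 10, 24, 21, 19, 16, 18, 15, 14, 13, 12, 11]

rank→(start, suffix):
  0 → (0, 'aaaaaaaaaaabbbbbbabbabaab')
  1 → (1, 'aaaaaaaaaabbbbbbabbabaab')
  2 → (2, 'aaaaaaaaabbbbbbabbabaab')
  3 → (3, 'aaaaaaaabbbbbbabbabaab')
  4 → (4, 'aaaaaaabbbbbbabbabaab')
  5 → (5, 'aaaaaabbbbbbabbabaab')
  6 → (6, 'aaaaabbbbbbabbabaab')
  7 → (7, 'aaaabbbbbbabbabaab')
  8 → (8, 'aaabbbbbbabbabaab')
  9 → (22, 'aab')
  10 → (9, 'aabbbbbbabbabaab')
  11 → (23, 'ab')
  12 → (20, 'abaab')
  13 → (17, 'abbabaab')
  14 → (10, 'abbbbbbabbabaab')
  15 → (24, 'b')
  16 → (21, 'baab')
  17 → (19, 'babaab')
  18 → (16, 'babbabaab')
  19 → (18, 'bbabaab')
  20 → (15, 'bbabbabaab')
  21 → (14, 'bbbabbabaab')
  22 → (13, 'bbbbabbabaab')
  23 → (12, 'bbbbbabbabaab')
  24 → (11, 'bbbbbbabbabaab')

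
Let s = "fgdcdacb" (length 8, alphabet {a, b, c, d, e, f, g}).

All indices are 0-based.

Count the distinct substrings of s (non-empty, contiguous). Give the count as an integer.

rank | idx | suffix
   0 |   5 | acb
   1 |   7 | b
   2 |   6 | cb
   3 |   3 | cdacb
   4 |   4 | dacb
   5 |   2 | dcdacb
   6 |   0 | fgdcdacb
   7 |   1 | gdcdacb

SA = [5, 7, 6, 3, 4, 2, 0, 1]
[i] adj suffixes → lcp
  [1] 5/7 → 0 ('')
  [2] 7/6 → 0 ('')
  [3] 6/3 → 1 ('c')
  [4] 3/4 → 0 ('')
  [5] 4/2 → 1 ('d')
  [6] 2/0 → 0 ('')
  [7] 0/1 → 0 ('')

n(n+1)/2 = 8·9/2 = 36
Σ LCP = 0 + 0 + 0 + 1 + 0 + 1 + 0 + 0 = 2
distinct = 36 − 2 = 34

34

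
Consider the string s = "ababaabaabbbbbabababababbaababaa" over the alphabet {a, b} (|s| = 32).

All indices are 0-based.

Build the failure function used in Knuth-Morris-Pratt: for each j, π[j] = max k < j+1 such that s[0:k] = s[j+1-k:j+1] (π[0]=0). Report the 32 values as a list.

π[0] = 0
j=1 s[j]='b': π[1]=0 (border '')
j=2 s[j]='a': π[2]=1 (border 'a')
j=3 s[j]='b': π[3]=2 (border 'ab')
j=4 s[j]='a': π[4]=3 (border 'aba')
j=5 s[j]='a': k: 3→1→0; π[5]=1 (border 'a')
j=6 s[j]='b': π[6]=2 (border 'ab')
j=7 s[j]='a': π[7]=3 (border 'aba')
j=8 s[j]='a': k: 3→1→0; π[8]=1 (border 'a')
j=9 s[j]='b': π[9]=2 (border 'ab')
j=10 s[j]='b': k: 2→0; π[10]=0 (border '')
j=11 s[j]='b': π[11]=0 (border '')
j=12 s[j]='b': π[12]=0 (border '')
j=13 s[j]='b': π[13]=0 (border '')
j=14 s[j]='a': π[14]=1 (border 'a')
j=15 s[j]='b': π[15]=2 (border 'ab')
j=16 s[j]='a': π[16]=3 (border 'aba')
j=17 s[j]='b': π[17]=4 (border 'abab')
j=18 s[j]='a': π[18]=5 (border 'ababa')
j=19 s[j]='b': k: 5→3; π[19]=4 (border 'abab')
j=20 s[j]='a': π[20]=5 (border 'ababa')
j=21 s[j]='b': k: 5→3; π[21]=4 (border 'abab')
j=22 s[j]='a': π[22]=5 (border 'ababa')
j=23 s[j]='b': k: 5→3; π[23]=4 (border 'abab')
j=24 s[j]='b': k: 4→2→0; π[24]=0 (border '')
j=25 s[j]='a': π[25]=1 (border 'a')
j=26 s[j]='a': k: 1→0; π[26]=1 (border 'a')
j=27 s[j]='b': π[27]=2 (border 'ab')
j=28 s[j]='a': π[28]=3 (border 'aba')
j=29 s[j]='b': π[29]=4 (border 'abab')
j=30 s[j]='a': π[30]=5 (border 'ababa')
j=31 s[j]='a': π[31]=6 (border 'ababaa')

[0, 0, 1, 2, 3, 1, 2, 3, 1, 2, 0, 0, 0, 0, 1, 2, 3, 4, 5, 4, 5, 4, 5, 4, 0, 1, 1, 2, 3, 4, 5, 6]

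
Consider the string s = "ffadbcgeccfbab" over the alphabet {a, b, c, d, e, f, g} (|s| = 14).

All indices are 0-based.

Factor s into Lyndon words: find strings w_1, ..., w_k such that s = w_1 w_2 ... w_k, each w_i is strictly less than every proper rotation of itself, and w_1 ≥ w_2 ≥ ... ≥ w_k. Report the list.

emit factor 1: 'f' (i=0, period=1)
emit factor 2: 'f' (i=1, period=1)
emit factor 3: 'adbcgeccfb' (i=2, period=10)
emit factor 4: 'ab' (i=12, period=2)

["f", "f", "adbcgeccfb", "ab"]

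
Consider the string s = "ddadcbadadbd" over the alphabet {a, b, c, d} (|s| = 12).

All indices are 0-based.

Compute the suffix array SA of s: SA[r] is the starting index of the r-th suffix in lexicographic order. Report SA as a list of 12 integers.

rank→(start, suffix):
  0 → (6, 'adadbd')
  1 → (8, 'adbd')
  2 → (2, 'adcbadadbd')
  3 → (5, 'badadbd')
  4 → (10, 'bd')
  5 → (4, 'cbadadbd')
  6 → (11, 'd')
  7 → (7, 'dadbd')
  8 → (1, 'dadcbadadbd')
  9 → (9, 'dbd')
  10 → (3, 'dcbadadbd')
  11 → (0, 'ddadcbadadbd')

[6, 8, 2, 5, 10, 4, 11, 7, 1, 9, 3, 0]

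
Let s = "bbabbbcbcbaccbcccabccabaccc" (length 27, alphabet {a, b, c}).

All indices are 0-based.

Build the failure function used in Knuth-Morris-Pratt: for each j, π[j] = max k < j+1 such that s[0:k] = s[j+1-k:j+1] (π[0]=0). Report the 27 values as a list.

[0, 1, 0, 1, 2, 2, 0, 1, 0, 1, 0, 0, 0, 1, 0, 0, 0, 0, 1, 0, 0, 0, 1, 0, 0, 0, 0]

π[0] = 0
j=1 s[j]='b': π[1]=1 (border 'b')
j=2 s[j]='a': k: 1→0; π[2]=0 (border '')
j=3 s[j]='b': π[3]=1 (border 'b')
j=4 s[j]='b': π[4]=2 (border 'bb')
j=5 s[j]='b': k: 2→1; π[5]=2 (border 'bb')
j=6 s[j]='c': k: 2→1→0; π[6]=0 (border '')
j=7 s[j]='b': π[7]=1 (border 'b')
j=8 s[j]='c': k: 1→0; π[8]=0 (border '')
j=9 s[j]='b': π[9]=1 (border 'b')
j=10 s[j]='a': k: 1→0; π[10]=0 (border '')
j=11 s[j]='c': π[11]=0 (border '')
j=12 s[j]='c': π[12]=0 (border '')
j=13 s[j]='b': π[13]=1 (border 'b')
j=14 s[j]='c': k: 1→0; π[14]=0 (border '')
j=15 s[j]='c': π[15]=0 (border '')
j=16 s[j]='c': π[16]=0 (border '')
j=17 s[j]='a': π[17]=0 (border '')
j=18 s[j]='b': π[18]=1 (border 'b')
j=19 s[j]='c': k: 1→0; π[19]=0 (border '')
j=20 s[j]='c': π[20]=0 (border '')
j=21 s[j]='a': π[21]=0 (border '')
j=22 s[j]='b': π[22]=1 (border 'b')
j=23 s[j]='a': k: 1→0; π[23]=0 (border '')
j=24 s[j]='c': π[24]=0 (border '')
j=25 s[j]='c': π[25]=0 (border '')
j=26 s[j]='c': π[26]=0 (border '')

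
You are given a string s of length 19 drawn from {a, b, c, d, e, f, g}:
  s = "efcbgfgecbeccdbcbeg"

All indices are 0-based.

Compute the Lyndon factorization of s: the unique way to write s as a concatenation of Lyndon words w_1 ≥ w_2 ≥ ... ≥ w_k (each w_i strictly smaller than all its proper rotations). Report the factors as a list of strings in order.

["ef", "c", "bgfgec", "beccd", "bcbeg"]

emit factor 1: 'ef' (i=0, period=2)
emit factor 2: 'c' (i=2, period=1)
emit factor 3: 'bgfgec' (i=3, period=6)
emit factor 4: 'beccd' (i=9, period=5)
emit factor 5: 'bcbeg' (i=14, period=5)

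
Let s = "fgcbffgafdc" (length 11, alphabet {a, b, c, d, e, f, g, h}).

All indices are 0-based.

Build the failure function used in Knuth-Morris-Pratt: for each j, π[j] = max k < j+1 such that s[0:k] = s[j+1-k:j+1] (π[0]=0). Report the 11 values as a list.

[0, 0, 0, 0, 1, 1, 2, 0, 1, 0, 0]

π[0] = 0
j=1 s[j]='g': π[1]=0 (border '')
j=2 s[j]='c': π[2]=0 (border '')
j=3 s[j]='b': π[3]=0 (border '')
j=4 s[j]='f': π[4]=1 (border 'f')
j=5 s[j]='f': k: 1→0; π[5]=1 (border 'f')
j=6 s[j]='g': π[6]=2 (border 'fg')
j=7 s[j]='a': k: 2→0; π[7]=0 (border '')
j=8 s[j]='f': π[8]=1 (border 'f')
j=9 s[j]='d': k: 1→0; π[9]=0 (border '')
j=10 s[j]='c': π[10]=0 (border '')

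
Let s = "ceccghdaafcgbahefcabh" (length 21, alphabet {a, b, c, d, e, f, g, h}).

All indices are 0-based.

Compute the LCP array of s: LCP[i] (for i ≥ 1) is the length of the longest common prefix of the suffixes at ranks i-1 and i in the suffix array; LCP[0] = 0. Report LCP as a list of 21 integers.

[0, 1, 1, 1, 0, 1, 0, 1, 1, 1, 2, 0, 0, 1, 0, 2, 0, 1, 0, 1, 1]

rank→(start, suffix):
  0 → (7, 'aafcgbahefcabh')
  1 → (18, 'abh')
  2 → (8, 'afcgbahefcabh')
  3 → (13, 'ahefcabh')
  4 → (12, 'bahefcabh')
  5 → (19, 'bh')
  6 → (17, 'cabh')
  7 → (2, 'ccghdaafcgbahefcabh')
  8 → (0, 'ceccghdaafcgbahefcabh')
  9 → (10, 'cgbahefcabh')
  10 → (3, 'cghdaafcgbahefcabh')
  11 → (6, 'daafcgbahefcabh')
  12 → (1, 'eccghdaafcgbahefcabh')
  13 → (15, 'efcabh')
  14 → (16, 'fcabh')
  15 → (9, 'fcgbahefcabh')
  16 → (11, 'gbahefcabh')
  17 → (4, 'ghdaafcgbahefcabh')
  18 → (20, 'h')
  19 → (5, 'hdaafcgbahefcabh')
  20 → (14, 'hefcabh')

SA = [7, 18, 8, 13, 12, 19, 17, 2, 0, 10, 3, 6, 1, 15, 16, 9, 11, 4, 20, 5, 14]
i: (SA[i-1],SA[i]) lcp shared
  1: (7,18) 1 'a'
  2: (18,8) 1 'a'
  3: (8,13) 1 'a'
  4: (13,12) 0 ''
  5: (12,19) 1 'b'
  6: (19,17) 0 ''
  7: (17,2) 1 'c'
  8: (2,0) 1 'c'
  9: (0,10) 1 'c'
  10: (10,3) 2 'cg'
  11: (3,6) 0 ''
  12: (6,1) 0 ''
  13: (1,15) 1 'e'
  14: (15,16) 0 ''
  15: (16,9) 2 'fc'
  16: (9,11) 0 ''
  17: (11,4) 1 'g'
  18: (4,20) 0 ''
  19: (20,5) 1 'h'
  20: (5,14) 1 'h'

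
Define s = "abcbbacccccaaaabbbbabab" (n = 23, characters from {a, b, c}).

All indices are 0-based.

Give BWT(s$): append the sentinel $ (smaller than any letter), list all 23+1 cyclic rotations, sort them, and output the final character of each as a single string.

rank  rotation                  last
    0  $abcbbacccccaaaabbbbabab  b
    1  aaaabbbbabab$abcbbaccccc  c
    2  aaabbbbabab$abcbbaccccca  a
    3  aabbbbabab$abcbbacccccaa  a
    4  ab$abcbbacccccaaaabbbbab  b
    5  abab$abcbbacccccaaaabbbb  b
    6  abbbbabab$abcbbacccccaaa  a
    7  abcbbacccccaaaabbbbabab$  $
    8  acccccaaaabbbbabab$abcbb  b
    9  b$abcbbacccccaaaabbbbaba  a
   10  bab$abcbbacccccaaaabbbba  a
   11  babab$abcbbacccccaaaabbb  b
   12  bacccccaaaabbbbabab$abcb  b
   13  bbabab$abcbbacccccaaaabb  b
   14  bbacccccaaaabbbbabab$abc  c
   15  bbbabab$abcbbacccccaaaab  b
   16  bbbbabab$abcbbacccccaaaa  a
   17  bcbbacccccaaaabbbbabab$a  a
   18  caaaabbbbabab$abcbbacccc  c
   19  cbbacccccaaaabbbbabab$ab  b
   20  ccaaaabbbbabab$abcbbaccc  c
   21  cccaaaabbbbabab$abcbbacc  c
   22  ccccaaaabbbbabab$abcbbac  c
   23  cccccaaaabbbbabab$abcbba  a

bcaabba$baabbbcbaacbccca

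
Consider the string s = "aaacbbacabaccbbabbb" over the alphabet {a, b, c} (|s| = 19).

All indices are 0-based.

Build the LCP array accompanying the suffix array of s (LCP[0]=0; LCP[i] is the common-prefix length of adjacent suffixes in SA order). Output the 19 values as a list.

[0, 2, 1, 2, 1, 2, 2, 0, 1, 2, 3, 1, 2, 3, 2, 0, 1, 4, 1]

rank→(start, suffix):
  0 → (0, 'aaacbbacabaccbbabbb')
  1 → (1, 'aacbbacabaccbbabbb')
  2 → (8, 'abaccbbabbb')
  3 → (15, 'abbb')
  4 → (6, 'acabaccbbabbb')
  5 → (2, 'acbbacabaccbbabbb')
  6 → (10, 'accbbabbb')
  7 → (18, 'b')
  8 → (14, 'babbb')
  9 → (5, 'bacabaccbbabbb')
  10 → (9, 'baccbbabbb')
  11 → (17, 'bb')
  12 → (13, 'bbabbb')
  13 → (4, 'bbacabaccbbabbb')
  14 → (16, 'bbb')
  15 → (7, 'cabaccbbabbb')
  16 → (12, 'cbbabbb')
  17 → (3, 'cbbacabaccbbabbb')
  18 → (11, 'ccbbabbb')

SA = [0, 1, 8, 15, 6, 2, 10, 18, 14, 5, 9, 17, 13, 4, 16, 7, 12, 3, 11]
[i] adj suffixes → lcp
  [1] 0/1 → 2 ('aa')
  [2] 1/8 → 1 ('a')
  [3] 8/15 → 2 ('ab')
  [4] 15/6 → 1 ('a')
  [5] 6/2 → 2 ('ac')
  [6] 2/10 → 2 ('ac')
  [7] 10/18 → 0 ('')
  [8] 18/14 → 1 ('b')
  [9] 14/5 → 2 ('ba')
  [10] 5/9 → 3 ('bac')
  [11] 9/17 → 1 ('b')
  [12] 17/13 → 2 ('bb')
  [13] 13/4 → 3 ('bba')
  [14] 4/16 → 2 ('bb')
  [15] 16/7 → 0 ('')
  [16] 7/12 → 1 ('c')
  [17] 12/3 → 4 ('cbba')
  [18] 3/11 → 1 ('c')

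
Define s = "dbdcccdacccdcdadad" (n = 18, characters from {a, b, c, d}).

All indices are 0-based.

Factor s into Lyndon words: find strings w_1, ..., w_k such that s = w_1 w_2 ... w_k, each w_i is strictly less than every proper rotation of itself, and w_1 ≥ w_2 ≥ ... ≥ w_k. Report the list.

emit factor 1: 'd' (i=0, period=1)
emit factor 2: 'bdcccd' (i=1, period=6)
emit factor 3: 'acccdcdadad' (i=7, period=11)

["d", "bdcccd", "acccdcdadad"]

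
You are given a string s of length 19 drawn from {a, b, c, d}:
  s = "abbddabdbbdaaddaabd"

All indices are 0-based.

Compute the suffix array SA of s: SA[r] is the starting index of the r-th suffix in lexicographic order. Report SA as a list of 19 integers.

sorted suffixes:
  #0 SA[0]=15  'aabd'
  #1 SA[1]=11  'aaddaabd'
  #2 SA[2]=0  'abbddabdbbdaaddaabd'
  #3 SA[3]=16  'abd'
  #4 SA[4]=5  'abdbbdaaddaabd'
  #5 SA[5]=12  'addaabd'
  #6 SA[6]=8  'bbdaaddaabd'
  #7 SA[7]=1  'bbddabdbbdaaddaabd'
  #8 SA[8]=17  'bd'
  #9 SA[9]=9  'bdaaddaabd'
  #10 SA[10]=6  'bdbbdaaddaabd'
  #11 SA[11]=2  'bddabdbbdaaddaabd'
  #12 SA[12]=18  'd'
  #13 SA[13]=14  'daabd'
  #14 SA[14]=10  'daaddaabd'
  #15 SA[15]=4  'dabdbbdaaddaabd'
  #16 SA[16]=7  'dbbdaaddaabd'
  #17 SA[17]=13  'ddaabd'
  #18 SA[18]=3  'ddabdbbdaaddaabd'

[15, 11, 0, 16, 5, 12, 8, 1, 17, 9, 6, 2, 18, 14, 10, 4, 7, 13, 3]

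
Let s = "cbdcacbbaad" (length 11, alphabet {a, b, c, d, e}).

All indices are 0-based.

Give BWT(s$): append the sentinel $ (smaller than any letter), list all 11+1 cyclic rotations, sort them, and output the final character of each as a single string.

rank  rotation      last
    0  $cbdcacbbaad  d
    1  aad$cbdcacbb  b
    2  acbbaad$cbdc  c
    3  ad$cbdcacbba  a
    4  baad$cbdcacb  b
    5  bbaad$cbdcac  c
    6  bdcacbbaad$c  c
    7  cacbbaad$cbd  d
    8  cbbaad$cbdca  a
    9  cbdcacbbaad$  $
   10  d$cbdcacbbaa  a
   11  dcacbbaad$cb  b

dbcabccda$ab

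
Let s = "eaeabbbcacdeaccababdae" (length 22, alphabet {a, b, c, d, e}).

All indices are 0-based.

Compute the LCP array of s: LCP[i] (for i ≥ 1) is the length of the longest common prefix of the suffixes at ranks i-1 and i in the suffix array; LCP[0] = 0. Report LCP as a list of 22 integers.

[0, 2, 2, 1, 2, 1, 2, 0, 1, 2, 1, 1, 0, 2, 1, 1, 0, 1, 0, 1, 2, 2]

sorted suffixes:
  #0 SA[0]=15  'ababdae'
  #1 SA[1]=3  'abbbcacdeaccababdae'
  #2 SA[2]=17  'abdae'
  #3 SA[3]=12  'accababdae'
  #4 SA[4]=8  'acdeaccababdae'
  #5 SA[5]=20  'ae'
  #6 SA[6]=1  'aeabbbcacdeaccababdae'
  #7 SA[7]=16  'babdae'
  #8 SA[8]=4  'bbbcacdeaccababdae'
  #9 SA[9]=5  'bbcacdeaccababdae'
  #10 SA[10]=6  'bcacdeaccababdae'
  #11 SA[11]=18  'bdae'
  #12 SA[12]=14  'cababdae'
  #13 SA[13]=7  'cacdeaccababdae'
  #14 SA[14]=13  'ccababdae'
  #15 SA[15]=9  'cdeaccababdae'
  #16 SA[16]=19  'dae'
  #17 SA[17]=10  'deaccababdae'
  #18 SA[18]=21  'e'
  #19 SA[19]=2  'eabbbcacdeaccababdae'
  #20 SA[20]=11  'eaccababdae'
  #21 SA[21]=0  'eaeabbbcacdeaccababdae'

SA = [15, 3, 17, 12, 8, 20, 1, 16, 4, 5, 6, 18, 14, 7, 13, 9, 19, 10, 21, 2, 11, 0]
[i] adj suffixes → lcp
  [1] 15/3 → 2 ('ab')
  [2] 3/17 → 2 ('ab')
  [3] 17/12 → 1 ('a')
  [4] 12/8 → 2 ('ac')
  [5] 8/20 → 1 ('a')
  [6] 20/1 → 2 ('ae')
  [7] 1/16 → 0 ('')
  [8] 16/4 → 1 ('b')
  [9] 4/5 → 2 ('bb')
  [10] 5/6 → 1 ('b')
  [11] 6/18 → 1 ('b')
  [12] 18/14 → 0 ('')
  [13] 14/7 → 2 ('ca')
  [14] 7/13 → 1 ('c')
  [15] 13/9 → 1 ('c')
  [16] 9/19 → 0 ('')
  [17] 19/10 → 1 ('d')
  [18] 10/21 → 0 ('')
  [19] 21/2 → 1 ('e')
  [20] 2/11 → 2 ('ea')
  [21] 11/0 → 2 ('ea')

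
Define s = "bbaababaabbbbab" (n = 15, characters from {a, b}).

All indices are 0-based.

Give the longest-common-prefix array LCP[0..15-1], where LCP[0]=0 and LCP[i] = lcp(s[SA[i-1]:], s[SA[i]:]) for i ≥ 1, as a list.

[0, 3, 1, 2, 3, 2, 0, 1, 4, 2, 3, 1, 3, 2, 3]

rank→(start, suffix):
  0 → (2, 'aababaabbbbab')
  1 → (7, 'aabbbbab')
  2 → (13, 'ab')
  3 → (5, 'abaabbbbab')
  4 → (3, 'ababaabbbbab')
  5 → (8, 'abbbbab')
  6 → (14, 'b')
  7 → (1, 'baababaabbbbab')
  8 → (6, 'baabbbbab')
  9 → (12, 'bab')
  10 → (4, 'babaabbbbab')
  11 → (0, 'bbaababaabbbbab')
  12 → (11, 'bbab')
  13 → (10, 'bbbab')
  14 → (9, 'bbbbab')

SA = [2, 7, 13, 5, 3, 8, 14, 1, 6, 12, 4, 0, 11, 10, 9]
rank  pair      lcp
   1  s[2:],s[7:]  3  'aab'
   2  s[7:],s[13:]  1  'a'
   3  s[13:],s[5:]  2  'ab'
   4  s[5:],s[3:]  3  'aba'
   5  s[3:],s[8:]  2  'ab'
   6  s[8:],s[14:]  0  ''
   7  s[14:],s[1:]  1  'b'
   8  s[1:],s[6:]  4  'baab'
   9  s[6:],s[12:]  2  'ba'
  10  s[12:],s[4:]  3  'bab'
  11  s[4:],s[0:]  1  'b'
  12  s[0:],s[11:]  3  'bba'
  13  s[11:],s[10:]  2  'bb'
  14  s[10:],s[9:]  3  'bbb'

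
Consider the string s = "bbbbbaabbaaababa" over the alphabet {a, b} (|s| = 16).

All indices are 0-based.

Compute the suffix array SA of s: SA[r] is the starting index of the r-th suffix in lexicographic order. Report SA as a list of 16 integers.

sorted suffixes:
  #0 SA[0]=15  'a'
  #1 SA[1]=9  'aaababa'
  #2 SA[2]=10  'aababa'
  #3 SA[3]=5  'aabbaaababa'
  #4 SA[4]=13  'aba'
  #5 SA[5]=11  'ababa'
  #6 SA[6]=6  'abbaaababa'
  #7 SA[7]=14  'ba'
  #8 SA[8]=8  'baaababa'
  #9 SA[9]=4  'baabbaaababa'
  #10 SA[10]=12  'baba'
  #11 SA[11]=7  'bbaaababa'
  #12 SA[12]=3  'bbaabbaaababa'
  #13 SA[13]=2  'bbbaabbaaababa'
  #14 SA[14]=1  'bbbbaabbaaababa'
  #15 SA[15]=0  'bbbbbaabbaaababa'

[15, 9, 10, 5, 13, 11, 6, 14, 8, 4, 12, 7, 3, 2, 1, 0]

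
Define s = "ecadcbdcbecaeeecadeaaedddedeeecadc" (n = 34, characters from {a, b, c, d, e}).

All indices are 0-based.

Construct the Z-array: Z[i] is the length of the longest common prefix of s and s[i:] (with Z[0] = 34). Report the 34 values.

Z[0]=34
i=1: outside box; Z[1]=0
i=2: outside box; Z[2]=0
i=3: outside box; Z[3]=0
i=4: outside box; Z[4]=0
i=5: outside box; Z[5]=0
i=6: outside box; Z[6]=0
i=7: outside box; Z[7]=0
i=8: outside box; Z[8]=0
i=9: outside box; Z[9]=3 scan→box=[9,12)
i=10: min(r-i=2, Z[1]=0)=0; Z[10]=0
i=11: min(r-i=1, Z[2]=0)=0; Z[11]=0
i=12: outside box; Z[12]=1 scan→box=[12,13)
i=13: outside box; Z[13]=1 scan→box=[13,14)
i=14: outside box; Z[14]=4 scan→box=[14,18)
i=15: min(r-i=3, Z[1]=0)=0; Z[15]=0
i=16: min(r-i=2, Z[2]=0)=0; Z[16]=0
i=17: min(r-i=1, Z[3]=0)=0; Z[17]=0
i=18: outside box; Z[18]=1 scan→box=[18,19)
i=19: outside box; Z[19]=0
i=20: outside box; Z[20]=0
i=21: outside box; Z[21]=1 scan→box=[21,22)
i=22: outside box; Z[22]=0
i=23: outside box; Z[23]=0
i=24: outside box; Z[24]=0
i=25: outside box; Z[25]=1 scan→box=[25,26)
i=26: outside box; Z[26]=0
i=27: outside box; Z[27]=1 scan→box=[27,28)
i=28: outside box; Z[28]=1 scan→box=[28,29)
i=29: outside box; Z[29]=5 scan→box=[29,34)
i=30: min(r-i=4, Z[1]=0)=0; Z[30]=0
i=31: min(r-i=3, Z[2]=0)=0; Z[31]=0
i=32: min(r-i=2, Z[3]=0)=0; Z[32]=0
i=33: min(r-i=1, Z[4]=0)=0; Z[33]=0

[34, 0, 0, 0, 0, 0, 0, 0, 0, 3, 0, 0, 1, 1, 4, 0, 0, 0, 1, 0, 0, 1, 0, 0, 0, 1, 0, 1, 1, 5, 0, 0, 0, 0]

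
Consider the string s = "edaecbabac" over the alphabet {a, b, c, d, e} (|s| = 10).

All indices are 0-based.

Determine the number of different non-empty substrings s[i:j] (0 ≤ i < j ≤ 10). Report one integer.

rank→(start, suffix):
  0 → (6, 'abac')
  1 → (8, 'ac')
  2 → (2, 'aecbabac')
  3 → (5, 'babac')
  4 → (7, 'bac')
  5 → (9, 'c')
  6 → (4, 'cbabac')
  7 → (1, 'daecbabac')
  8 → (3, 'ecbabac')
  9 → (0, 'edaecbabac')

SA = [6, 8, 2, 5, 7, 9, 4, 1, 3, 0]
rank  pair      lcp
   1  s[6:],s[8:]  1  'a'
   2  s[8:],s[2:]  1  'a'
   3  s[2:],s[5:]  0  ''
   4  s[5:],s[7:]  2  'ba'
   5  s[7:],s[9:]  0  ''
   6  s[9:],s[4:]  1  'c'
   7  s[4:],s[1:]  0  ''
   8  s[1:],s[3:]  0  ''
   9  s[3:],s[0:]  1  'e'

n(n+1)/2 = 10·11/2 = 55
Σ LCP = 0 + 1 + 1 + 0 + 2 + 0 + 1 + 0 + 0 + 1 = 6
distinct = 55 − 6 = 49

49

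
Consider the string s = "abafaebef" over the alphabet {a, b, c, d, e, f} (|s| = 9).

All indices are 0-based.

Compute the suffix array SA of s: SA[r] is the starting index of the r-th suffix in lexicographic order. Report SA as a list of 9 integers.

sorted suffixes:
  #0 SA[0]=0  'abafaebef'
  #1 SA[1]=4  'aebef'
  #2 SA[2]=2  'afaebef'
  #3 SA[3]=1  'bafaebef'
  #4 SA[4]=6  'bef'
  #5 SA[5]=5  'ebef'
  #6 SA[6]=7  'ef'
  #7 SA[7]=8  'f'
  #8 SA[8]=3  'faebef'

[0, 4, 2, 1, 6, 5, 7, 8, 3]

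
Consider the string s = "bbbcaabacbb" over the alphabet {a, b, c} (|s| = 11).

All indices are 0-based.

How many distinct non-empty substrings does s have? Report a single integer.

rank→(start, suffix):
  0 → (4, 'aabacbb')
  1 → (5, 'abacbb')
  2 → (7, 'acbb')
  3 → (10, 'b')
  4 → (6, 'bacbb')
  5 → (9, 'bb')
  6 → (0, 'bbbcaabacbb')
  7 → (1, 'bbcaabacbb')
  8 → (2, 'bcaabacbb')
  9 → (3, 'caabacbb')
  10 → (8, 'cbb')

SA = [4, 5, 7, 10, 6, 9, 0, 1, 2, 3, 8]
[i] adj suffixes → lcp
  [1] 4/5 → 1 ('a')
  [2] 5/7 → 1 ('a')
  [3] 7/10 → 0 ('')
  [4] 10/6 → 1 ('b')
  [5] 6/9 → 1 ('b')
  [6] 9/0 → 2 ('bb')
  [7] 0/1 → 2 ('bb')
  [8] 1/2 → 1 ('b')
  [9] 2/3 → 0 ('')
  [10] 3/8 → 1 ('c')

n(n+1)/2 = 11·12/2 = 66
Σ LCP = 0 + 1 + 1 + 0 + 1 + 1 + 2 + 2 + 1 + 0 + 1 = 10
distinct = 66 − 10 = 56

56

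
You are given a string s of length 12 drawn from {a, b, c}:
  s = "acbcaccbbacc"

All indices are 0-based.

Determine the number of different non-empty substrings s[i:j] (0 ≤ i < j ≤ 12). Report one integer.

64

sorted suffixes:
  #0 SA[0]=0  'acbcaccbbacc'
  #1 SA[1]=9  'acc'
  #2 SA[2]=4  'accbbacc'
  #3 SA[3]=8  'bacc'
  #4 SA[4]=7  'bbacc'
  #5 SA[5]=2  'bcaccbbacc'
  #6 SA[6]=11  'c'
  #7 SA[7]=3  'caccbbacc'
  #8 SA[8]=6  'cbbacc'
  #9 SA[9]=1  'cbcaccbbacc'
  #10 SA[10]=10  'cc'
  #11 SA[11]=5  'ccbbacc'

SA = [0, 9, 4, 8, 7, 2, 11, 3, 6, 1, 10, 5]
i: (SA[i-1],SA[i]) lcp shared
  1: (0,9) 2 'ac'
  2: (9,4) 3 'acc'
  3: (4,8) 0 ''
  4: (8,7) 1 'b'
  5: (7,2) 1 'b'
  6: (2,11) 0 ''
  7: (11,3) 1 'c'
  8: (3,6) 1 'c'
  9: (6,1) 2 'cb'
  10: (1,10) 1 'c'
  11: (10,5) 2 'cc'

n(n+1)/2 = 12·13/2 = 78
Σ LCP = 0 + 2 + 3 + 0 + 1 + 1 + 0 + 1 + 1 + 2 + 1 + 2 = 14
distinct = 78 − 14 = 64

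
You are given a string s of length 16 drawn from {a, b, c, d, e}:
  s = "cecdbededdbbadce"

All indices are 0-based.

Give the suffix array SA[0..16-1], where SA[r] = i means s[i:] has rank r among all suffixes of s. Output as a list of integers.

[12, 11, 10, 4, 2, 14, 0, 9, 3, 13, 8, 6, 15, 1, 7, 5]

rank | idx | suffix
   0 |  12 | adce
   1 |  11 | badce
   2 |  10 | bbadce
   3 |   4 | bededdbbadce
   4 |   2 | cdbededdbbadce
   5 |  14 | ce
   6 |   0 | cecdbededdbbadce
   7 |   9 | dbbadce
   8 |   3 | dbededdbbadce
   9 |  13 | dce
  10 |   8 | ddbbadce
  11 |   6 | deddbbadce
  12 |  15 | e
  13 |   1 | ecdbededdbbadce
  14 |   7 | eddbbadce
  15 |   5 | ededdbbadce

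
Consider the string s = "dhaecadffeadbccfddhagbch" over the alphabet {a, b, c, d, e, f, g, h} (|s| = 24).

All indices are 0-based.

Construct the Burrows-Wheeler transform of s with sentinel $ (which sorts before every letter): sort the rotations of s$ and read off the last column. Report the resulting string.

rank  rotation                   last
    0  $dhaecadffeadbccfddhagbch  h
    1  adbccfddhagbch$dhaecadffe  e
    2  adffeadbccfddhagbch$dhaec  c
    3  aecadffeadbccfddhagbch$dh  h
    4  agbch$dhaecadffeadbccfddh  h
    5  bccfddhagbch$dhaecadffead  d
    6  bch$dhaecadffeadbccfddhag  g
    7  cadffeadbccfddhagbch$dhae  e
    8  ccfddhagbch$dhaecadffeadb  b
    9  cfddhagbch$dhaecadffeadbc  c
   10  ch$dhaecadffeadbccfddhagb  b
   11  dbccfddhagbch$dhaecadffea  a
   12  ddhagbch$dhaecadffeadbccf  f
   13  dffeadbccfddhagbch$dhaeca  a
   14  dhaecadffeadbccfddhagbch$  $
   15  dhagbch$dhaecadffeadbccfd  d
   16  eadbccfddhagbch$dhaecadff  f
   17  ecadffeadbccfddhagbch$dha  a
   18  fddhagbch$dhaecadffeadbcc  c
   19  feadbccfddhagbch$dhaecadf  f
   20  ffeadbccfddhagbch$dhaecad  d
   21  gbch$dhaecadffeadbccfddha  a
   22  h$dhaecadffeadbccfddhagbc  c
   23  haecadffeadbccfddhagbch$d  d
   24  hagbch$dhaecadffeadbccfdd  d

hechhdgebcbafa$dfacfdacdd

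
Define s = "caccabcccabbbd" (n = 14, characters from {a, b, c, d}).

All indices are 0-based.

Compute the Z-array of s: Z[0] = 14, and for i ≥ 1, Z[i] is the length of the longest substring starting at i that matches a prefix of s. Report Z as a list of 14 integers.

[14, 0, 1, 2, 0, 0, 1, 1, 2, 0, 0, 0, 0, 0]

Z[0]=14
i=1: i≥r, start 0; Z[1]=0
i=2: i≥r, start 0; Z[2]=1 extend→box=[2,3)
i=3: i≥r, start 0; Z[3]=2 extend→box=[3,5)
i=4: min(r-i=1, Z[1]=0)=0; Z[4]=0
i=5: i≥r, start 0; Z[5]=0
i=6: i≥r, start 0; Z[6]=1 extend→box=[6,7)
i=7: i≥r, start 0; Z[7]=1 extend→box=[7,8)
i=8: i≥r, start 0; Z[8]=2 extend→box=[8,10)
i=9: min(r-i=1, Z[1]=0)=0; Z[9]=0
i=10: i≥r, start 0; Z[10]=0
i=11: i≥r, start 0; Z[11]=0
i=12: i≥r, start 0; Z[12]=0
i=13: i≥r, start 0; Z[13]=0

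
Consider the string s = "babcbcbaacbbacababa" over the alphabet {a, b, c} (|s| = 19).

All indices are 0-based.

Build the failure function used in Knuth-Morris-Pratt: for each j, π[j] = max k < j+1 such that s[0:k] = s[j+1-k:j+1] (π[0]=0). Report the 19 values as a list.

π[0] = 0
j=1 s[j]='a': π[1]=0 (border '')
j=2 s[j]='b': π[2]=1 (border 'b')
j=3 s[j]='c': k: 1→0; π[3]=0 (border '')
j=4 s[j]='b': π[4]=1 (border 'b')
j=5 s[j]='c': k: 1→0; π[5]=0 (border '')
j=6 s[j]='b': π[6]=1 (border 'b')
j=7 s[j]='a': π[7]=2 (border 'ba')
j=8 s[j]='a': k: 2→0; π[8]=0 (border '')
j=9 s[j]='c': π[9]=0 (border '')
j=10 s[j]='b': π[10]=1 (border 'b')
j=11 s[j]='b': k: 1→0; π[11]=1 (border 'b')
j=12 s[j]='a': π[12]=2 (border 'ba')
j=13 s[j]='c': k: 2→0; π[13]=0 (border '')
j=14 s[j]='a': π[14]=0 (border '')
j=15 s[j]='b': π[15]=1 (border 'b')
j=16 s[j]='a': π[16]=2 (border 'ba')
j=17 s[j]='b': π[17]=3 (border 'bab')
j=18 s[j]='a': k: 3→1; π[18]=2 (border 'ba')

[0, 0, 1, 0, 1, 0, 1, 2, 0, 0, 1, 1, 2, 0, 0, 1, 2, 3, 2]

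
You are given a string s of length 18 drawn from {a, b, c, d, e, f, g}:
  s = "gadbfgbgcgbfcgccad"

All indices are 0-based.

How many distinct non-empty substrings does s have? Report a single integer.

sorted suffixes:
  #0 SA[0]=16  'ad'
  #1 SA[1]=1  'adbfgbgcgbfcgccad'
  #2 SA[2]=10  'bfcgccad'
  #3 SA[3]=3  'bfgbgcgbfcgccad'
  #4 SA[4]=6  'bgcgbfcgccad'
  #5 SA[5]=15  'cad'
  #6 SA[6]=14  'ccad'
  #7 SA[7]=8  'cgbfcgccad'
  #8 SA[8]=12  'cgccad'
  #9 SA[9]=17  'd'
  #10 SA[10]=2  'dbfgbgcgbfcgccad'
  #11 SA[11]=11  'fcgccad'
  #12 SA[12]=4  'fgbgcgbfcgccad'
  #13 SA[13]=0  'gadbfgbgcgbfcgccad'
  #14 SA[14]=9  'gbfcgccad'
  #15 SA[15]=5  'gbgcgbfcgccad'
  #16 SA[16]=13  'gccad'
  #17 SA[17]=7  'gcgbfcgccad'

SA = [16, 1, 10, 3, 6, 15, 14, 8, 12, 17, 2, 11, 4, 0, 9, 5, 13, 7]
i: (SA[i-1],SA[i]) lcp shared
  1: (16,1) 2 'ad'
  2: (1,10) 0 ''
  3: (10,3) 2 'bf'
  4: (3,6) 1 'b'
  5: (6,15) 0 ''
  6: (15,14) 1 'c'
  7: (14,8) 1 'c'
  8: (8,12) 2 'cg'
  9: (12,17) 0 ''
  10: (17,2) 1 'd'
  11: (2,11) 0 ''
  12: (11,4) 1 'f'
  13: (4,0) 0 ''
  14: (0,9) 1 'g'
  15: (9,5) 2 'gb'
  16: (5,13) 1 'g'
  17: (13,7) 2 'gc'

n(n+1)/2 = 18·19/2 = 171
Σ LCP = 0 + 2 + 0 + 2 + 1 + 0 + 1 + 1 + 2 + 0 + 1 + 0 + 1 + 0 + 1 + 2 + 1 + 2 = 17
distinct = 171 − 17 = 154

154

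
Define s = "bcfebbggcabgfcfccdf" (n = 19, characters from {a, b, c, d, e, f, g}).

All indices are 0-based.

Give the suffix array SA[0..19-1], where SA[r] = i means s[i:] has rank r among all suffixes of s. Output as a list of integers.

rank | idx | suffix
   0 |   9 | abgfcfccdf
   1 |   4 | bbggcabgfcfccdf
   2 |   0 | bcfebbggcabgfcfccdf
   3 |  10 | bgfcfccdf
   4 |   5 | bggcabgfcfccdf
   5 |   8 | cabgfcfccdf
   6 |  15 | ccdf
   7 |  16 | cdf
   8 |  13 | cfccdf
   9 |   1 | cfebbggcabgfcfccdf
  10 |  17 | df
  11 |   3 | ebbggcabgfcfccdf
  12 |  18 | f
  13 |  14 | fccdf
  14 |  12 | fcfccdf
  15 |   2 | febbggcabgfcfccdf
  16 |   7 | gcabgfcfccdf
  17 |  11 | gfcfccdf
  18 |   6 | ggcabgfcfccdf

[9, 4, 0, 10, 5, 8, 15, 16, 13, 1, 17, 3, 18, 14, 12, 2, 7, 11, 6]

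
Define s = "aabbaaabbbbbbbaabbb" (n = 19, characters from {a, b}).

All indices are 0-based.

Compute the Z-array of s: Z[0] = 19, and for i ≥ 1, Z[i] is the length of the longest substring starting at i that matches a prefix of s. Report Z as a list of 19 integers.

[19, 1, 0, 0, 2, 4, 1, 0, 0, 0, 0, 0, 0, 0, 4, 1, 0, 0, 0]

Z[0]=19
i=1: fresh scan; Z[1]=1 grow→box=[1,2)
i=2: fresh scan; Z[2]=0
i=3: fresh scan; Z[3]=0
i=4: fresh scan; Z[4]=2 grow→box=[4,6)
i=5: min(r-i=1, Z[1]=1)=1; Z[5]=4 grow→box=[5,9)
i=6: min(r-i=3, Z[1]=1)=1; Z[6]=1
i=7: min(r-i=2, Z[2]=0)=0; Z[7]=0
i=8: min(r-i=1, Z[3]=0)=0; Z[8]=0
i=9: fresh scan; Z[9]=0
i=10: fresh scan; Z[10]=0
i=11: fresh scan; Z[11]=0
i=12: fresh scan; Z[12]=0
i=13: fresh scan; Z[13]=0
i=14: fresh scan; Z[14]=4 grow→box=[14,18)
i=15: min(r-i=3, Z[1]=1)=1; Z[15]=1
i=16: min(r-i=2, Z[2]=0)=0; Z[16]=0
i=17: min(r-i=1, Z[3]=0)=0; Z[17]=0
i=18: fresh scan; Z[18]=0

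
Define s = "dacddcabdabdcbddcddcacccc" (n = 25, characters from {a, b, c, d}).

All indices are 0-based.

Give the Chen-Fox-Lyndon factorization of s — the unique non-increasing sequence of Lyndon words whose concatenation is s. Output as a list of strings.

["d", "acddc", "abdabdcbddcddcacccc"]

emit factor 1: 'd' (i=0, period=1)
emit factor 2: 'acddc' (i=1, period=5)
emit factor 3: 'abdabdcbddcddcacccc' (i=6, period=19)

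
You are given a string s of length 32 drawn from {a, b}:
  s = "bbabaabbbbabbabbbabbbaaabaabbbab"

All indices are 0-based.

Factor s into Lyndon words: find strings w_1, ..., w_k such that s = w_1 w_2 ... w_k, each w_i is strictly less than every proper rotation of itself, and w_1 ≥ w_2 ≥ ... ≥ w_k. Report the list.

["b", "b", "ab", "aabbbbabbabbbabbb", "aaabaabbbab"]

emit factor 1: 'b' (i=0, period=1)
emit factor 2: 'b' (i=1, period=1)
emit factor 3: 'ab' (i=2, period=2)
emit factor 4: 'aabbbbabbabbbabbb' (i=4, period=17)
emit factor 5: 'aaabaabbbab' (i=21, period=11)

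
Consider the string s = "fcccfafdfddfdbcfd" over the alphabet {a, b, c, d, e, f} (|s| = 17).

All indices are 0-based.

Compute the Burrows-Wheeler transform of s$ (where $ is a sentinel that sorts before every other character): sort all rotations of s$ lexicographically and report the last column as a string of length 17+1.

rank  rotation            last
    0  $fcccfafdfddfdbcfd  d
    1  afdfddfdbcfd$fcccf  f
    2  bcfd$fcccfafdfddfd  d
    3  cccfafdfddfdbcfd$f  f
    4  ccfafdfddfdbcfd$fc  c
    5  cfafdfddfdbcfd$fcc  c
    6  cfd$fcccfafdfddfdb  b
    7  d$fcccfafdfddfdbcf  f
    8  dbcfd$fcccfafdfddf  f
    9  ddfdbcfd$fcccfafdf  f
   10  dfdbcfd$fcccfafdfd  d
   11  dfddfdbcfd$fcccfaf  f
   12  fafdfddfdbcfd$fccc  c
   13  fcccfafdfddfdbcfd$  $
   14  fd$fcccfafdfddfdbc  c
   15  fdbcfd$fcccfafdfdd  d
   16  fddfdbcfd$fcccfafd  d
   17  fdfddfdbcfd$fcccfa  a

dfdfccbfffdfc$cdda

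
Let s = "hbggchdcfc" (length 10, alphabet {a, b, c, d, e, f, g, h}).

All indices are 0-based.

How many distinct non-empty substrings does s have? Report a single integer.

51

rank | idx | suffix
   0 |   1 | bggchdcfc
   1 |   9 | c
   2 |   7 | cfc
   3 |   4 | chdcfc
   4 |   6 | dcfc
   5 |   8 | fc
   6 |   3 | gchdcfc
   7 |   2 | ggchdcfc
   8 |   0 | hbggchdcfc
   9 |   5 | hdcfc

SA = [1, 9, 7, 4, 6, 8, 3, 2, 0, 5]
[i] adj suffixes → lcp
  [1] 1/9 → 0 ('')
  [2] 9/7 → 1 ('c')
  [3] 7/4 → 1 ('c')
  [4] 4/6 → 0 ('')
  [5] 6/8 → 0 ('')
  [6] 8/3 → 0 ('')
  [7] 3/2 → 1 ('g')
  [8] 2/0 → 0 ('')
  [9] 0/5 → 1 ('h')

n(n+1)/2 = 10·11/2 = 55
Σ LCP = 0 + 0 + 1 + 1 + 0 + 0 + 0 + 1 + 0 + 1 = 4
distinct = 55 − 4 = 51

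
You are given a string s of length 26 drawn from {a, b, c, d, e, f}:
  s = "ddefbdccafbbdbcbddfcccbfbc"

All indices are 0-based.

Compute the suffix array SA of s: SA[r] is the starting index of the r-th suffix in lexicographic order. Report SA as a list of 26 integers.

rank→(start, suffix):
  0 → (8, 'afbbdbcbddfcccbfbc')
  1 → (10, 'bbdbcbddfcccbfbc')
  2 → (24, 'bc')
  3 → (13, 'bcbddfcccbfbc')
  4 → (11, 'bdbcbddfcccbfbc')
  5 → (4, 'bdccafbbdbcbddfcccbfbc')
  6 → (15, 'bddfcccbfbc')
  7 → (22, 'bfbc')
  8 → (25, 'c')
  9 → (7, 'cafbbdbcbddfcccbfbc')
  10 → (14, 'cbddfcccbfbc')
  11 → (21, 'cbfbc')
  12 → (6, 'ccafbbdbcbddfcccbfbc')
  13 → (20, 'ccbfbc')
  14 → (19, 'cccbfbc')
  15 → (12, 'dbcbddfcccbfbc')
  16 → (5, 'dccafbbdbcbddfcccbfbc')
  17 → (0, 'ddefbdccafbbdbcbddfcccbfbc')
  18 → (16, 'ddfcccbfbc')
  19 → (1, 'defbdccafbbdbcbddfcccbfbc')
  20 → (17, 'dfcccbfbc')
  21 → (2, 'efbdccafbbdbcbddfcccbfbc')
  22 → (9, 'fbbdbcbddfcccbfbc')
  23 → (23, 'fbc')
  24 → (3, 'fbdccafbbdbcbddfcccbfbc')
  25 → (18, 'fcccbfbc')

[8, 10, 24, 13, 11, 4, 15, 22, 25, 7, 14, 21, 6, 20, 19, 12, 5, 0, 16, 1, 17, 2, 9, 23, 3, 18]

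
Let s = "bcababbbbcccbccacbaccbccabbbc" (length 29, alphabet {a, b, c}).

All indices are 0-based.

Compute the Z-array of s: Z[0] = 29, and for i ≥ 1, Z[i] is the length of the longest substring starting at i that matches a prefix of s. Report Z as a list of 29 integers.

[29, 0, 0, 1, 0, 1, 1, 1, 2, 0, 0, 0, 2, 0, 0, 0, 0, 1, 0, 0, 0, 2, 0, 0, 0, 1, 1, 2, 0]

Z[0]=29
i=1: outside box; Z[1]=0
i=2: outside box; Z[2]=0
i=3: outside box; Z[3]=1 grow→box=[3,4)
i=4: outside box; Z[4]=0
i=5: outside box; Z[5]=1 grow→box=[5,6)
i=6: outside box; Z[6]=1 grow→box=[6,7)
i=7: outside box; Z[7]=1 grow→box=[7,8)
i=8: outside box; Z[8]=2 grow→box=[8,10)
i=9: min(r-i=1, Z[1]=0)=0; Z[9]=0
i=10: outside box; Z[10]=0
i=11: outside box; Z[11]=0
i=12: outside box; Z[12]=2 grow→box=[12,14)
i=13: min(r-i=1, Z[1]=0)=0; Z[13]=0
i=14: outside box; Z[14]=0
i=15: outside box; Z[15]=0
i=16: outside box; Z[16]=0
i=17: outside box; Z[17]=1 grow→box=[17,18)
i=18: outside box; Z[18]=0
i=19: outside box; Z[19]=0
i=20: outside box; Z[20]=0
i=21: outside box; Z[21]=2 grow→box=[21,23)
i=22: min(r-i=1, Z[1]=0)=0; Z[22]=0
i=23: outside box; Z[23]=0
i=24: outside box; Z[24]=0
i=25: outside box; Z[25]=1 grow→box=[25,26)
i=26: outside box; Z[26]=1 grow→box=[26,27)
i=27: outside box; Z[27]=2 grow→box=[27,29)
i=28: min(r-i=1, Z[1]=0)=0; Z[28]=0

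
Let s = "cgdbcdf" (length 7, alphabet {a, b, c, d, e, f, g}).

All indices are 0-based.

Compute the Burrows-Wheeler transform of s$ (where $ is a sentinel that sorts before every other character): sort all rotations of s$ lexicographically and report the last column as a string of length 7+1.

rank  rotation  last
    0  $cgdbcdf  f
    1  bcdf$cgd  d
    2  cdf$cgdb  b
    3  cgdbcdf$  $
    4  dbcdf$cg  g
    5  df$cgdbc  c
    6  f$cgdbcd  d
    7  gdbcdf$c  c

fdb$gcdc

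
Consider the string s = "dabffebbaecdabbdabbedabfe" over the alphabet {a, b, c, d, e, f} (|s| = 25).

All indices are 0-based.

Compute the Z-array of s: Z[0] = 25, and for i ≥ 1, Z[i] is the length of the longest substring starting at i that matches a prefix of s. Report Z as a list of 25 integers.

[25, 0, 0, 0, 0, 0, 0, 0, 0, 0, 0, 3, 0, 0, 0, 3, 0, 0, 0, 0, 4, 0, 0, 0, 0]

Z[0]=25
i=1: i≥r, start 0; Z[1]=0
i=2: i≥r, start 0; Z[2]=0
i=3: i≥r, start 0; Z[3]=0
i=4: i≥r, start 0; Z[4]=0
i=5: i≥r, start 0; Z[5]=0
i=6: i≥r, start 0; Z[6]=0
i=7: i≥r, start 0; Z[7]=0
i=8: i≥r, start 0; Z[8]=0
i=9: i≥r, start 0; Z[9]=0
i=10: i≥r, start 0; Z[10]=0
i=11: i≥r, start 0; Z[11]=3 extend→box=[11,14)
i=12: min(r-i=2, Z[1]=0)=0; Z[12]=0
i=13: min(r-i=1, Z[2]=0)=0; Z[13]=0
i=14: i≥r, start 0; Z[14]=0
i=15: i≥r, start 0; Z[15]=3 extend→box=[15,18)
i=16: min(r-i=2, Z[1]=0)=0; Z[16]=0
i=17: min(r-i=1, Z[2]=0)=0; Z[17]=0
i=18: i≥r, start 0; Z[18]=0
i=19: i≥r, start 0; Z[19]=0
i=20: i≥r, start 0; Z[20]=4 extend→box=[20,24)
i=21: min(r-i=3, Z[1]=0)=0; Z[21]=0
i=22: min(r-i=2, Z[2]=0)=0; Z[22]=0
i=23: min(r-i=1, Z[3]=0)=0; Z[23]=0
i=24: i≥r, start 0; Z[24]=0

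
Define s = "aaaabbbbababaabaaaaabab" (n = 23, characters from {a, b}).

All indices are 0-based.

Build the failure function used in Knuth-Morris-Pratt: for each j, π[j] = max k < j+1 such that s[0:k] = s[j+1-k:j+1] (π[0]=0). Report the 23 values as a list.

[0, 1, 2, 3, 0, 0, 0, 0, 1, 0, 1, 0, 1, 2, 0, 1, 2, 3, 4, 4, 5, 1, 0]

π[0] = 0
j=1 s[j]='a': π[1]=1 (border 'a')
j=2 s[j]='a': π[2]=2 (border 'aa')
j=3 s[j]='a': π[3]=3 (border 'aaa')
j=4 s[j]='b': k: 3→2→1→0; π[4]=0 (border '')
j=5 s[j]='b': π[5]=0 (border '')
j=6 s[j]='b': π[6]=0 (border '')
j=7 s[j]='b': π[7]=0 (border '')
j=8 s[j]='a': π[8]=1 (border 'a')
j=9 s[j]='b': k: 1→0; π[9]=0 (border '')
j=10 s[j]='a': π[10]=1 (border 'a')
j=11 s[j]='b': k: 1→0; π[11]=0 (border '')
j=12 s[j]='a': π[12]=1 (border 'a')
j=13 s[j]='a': π[13]=2 (border 'aa')
j=14 s[j]='b': k: 2→1→0; π[14]=0 (border '')
j=15 s[j]='a': π[15]=1 (border 'a')
j=16 s[j]='a': π[16]=2 (border 'aa')
j=17 s[j]='a': π[17]=3 (border 'aaa')
j=18 s[j]='a': π[18]=4 (border 'aaaa')
j=19 s[j]='a': k: 4→3; π[19]=4 (border 'aaaa')
j=20 s[j]='b': π[20]=5 (border 'aaaab')
j=21 s[j]='a': k: 5→0; π[21]=1 (border 'a')
j=22 s[j]='b': k: 1→0; π[22]=0 (border '')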